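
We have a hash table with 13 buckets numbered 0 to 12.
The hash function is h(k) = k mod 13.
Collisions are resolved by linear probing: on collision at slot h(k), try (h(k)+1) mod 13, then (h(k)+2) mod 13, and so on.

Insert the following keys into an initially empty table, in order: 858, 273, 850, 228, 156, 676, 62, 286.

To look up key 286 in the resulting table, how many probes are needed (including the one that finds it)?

Insert 858: h=0, slot 0 empty -> index 0.
Insert 273: h=0, slot 0 occupied -> index 1.
Insert 850: h=5, slot 5 empty -> index 5.
Insert 228: h=7, slot 7 empty -> index 7.
Insert 156: h=0, slots 0,1 occupied -> index 2.
Insert 676: h=0, slots 0,1,2 occupied -> index 3.
Insert 62: h=10, slot 10 empty -> index 10.
Insert 286: h=0, slots 0,1,2,3 occupied -> index 4.
Table: [858, 273, 156, 676, 286, 850, —, 228, —, —, 62, —, —]
Lookup 286: h=0, probe 0,1,2,3,4 → found at 4.

5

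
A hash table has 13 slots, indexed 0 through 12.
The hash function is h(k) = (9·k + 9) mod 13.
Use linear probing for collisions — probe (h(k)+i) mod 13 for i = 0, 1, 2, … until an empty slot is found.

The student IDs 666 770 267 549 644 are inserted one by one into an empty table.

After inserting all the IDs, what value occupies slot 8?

644

666: h=10 -> slot 10
770: h=10, probe 10,11 -> slot 11
267: h=7 -> slot 7
549: h=10, probe 10,11,12 -> slot 12
644: h=7, probe 7,8 -> slot 8
Table: [—, —, —, —, —, —, —, 267, 644, —, 666, 770, 549]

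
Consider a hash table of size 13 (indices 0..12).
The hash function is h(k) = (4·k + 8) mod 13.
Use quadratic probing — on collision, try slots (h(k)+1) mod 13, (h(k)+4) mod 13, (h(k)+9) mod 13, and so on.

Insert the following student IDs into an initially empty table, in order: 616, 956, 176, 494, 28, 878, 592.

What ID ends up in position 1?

878

Insert 616: h=2, slot 2 empty -> index 2.
Insert 956: h=10, slot 10 empty -> index 10.
Insert 176: h=10, slot 10 occupied -> index 11.
Insert 494: h=8, slot 8 empty -> index 8.
Insert 28: h=3, slot 3 empty -> index 3.
Insert 878: h=10, slots 10,11 occupied -> index 1.
Insert 592: h=10, slots 10,11,1 occupied -> index 6.
Table: [—, 878, 616, 28, —, —, 592, —, 494, —, 956, 176, —]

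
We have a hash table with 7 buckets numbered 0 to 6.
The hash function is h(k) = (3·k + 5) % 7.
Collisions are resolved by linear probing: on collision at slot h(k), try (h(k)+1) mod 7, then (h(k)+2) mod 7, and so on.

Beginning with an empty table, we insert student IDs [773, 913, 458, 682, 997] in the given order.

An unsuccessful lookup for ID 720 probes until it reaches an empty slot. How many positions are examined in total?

4

773 hashes to 0; slot 0 is free → place at 0.
913 hashes to 0; 0 taken → place at 1.
458 hashes to 0; 0,1 taken → place at 2.
682 hashes to 0; 0,1,2 taken → place at 3.
997 hashes to 0; 0,1,2,3 taken → place at 4.
Table: [773, 913, 458, 682, 997, ., .]
Lookup 720: h=2, probe 2,3,4,5 → slot 5 empty, not found.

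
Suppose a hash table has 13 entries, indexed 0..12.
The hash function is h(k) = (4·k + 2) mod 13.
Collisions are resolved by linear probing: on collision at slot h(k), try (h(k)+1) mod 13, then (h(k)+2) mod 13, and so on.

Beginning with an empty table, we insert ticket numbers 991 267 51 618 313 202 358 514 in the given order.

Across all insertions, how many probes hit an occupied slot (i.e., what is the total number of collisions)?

13

991: h=1 => slot 1
267: h=4 => slot 4
51: h=11 => slot 11
618: h=4, probe 4,5 => slot 5
313: h=6 => slot 6
202: h=4, probe 4,5,6,7 => slot 7
358: h=4, probe 4,5,6,7,8 => slot 8
514: h=4, probe 4,5,6,7,8,9 => slot 9
Table: [., 991, ., ., 267, 618, 313, 202, 358, 514, ., 51, .]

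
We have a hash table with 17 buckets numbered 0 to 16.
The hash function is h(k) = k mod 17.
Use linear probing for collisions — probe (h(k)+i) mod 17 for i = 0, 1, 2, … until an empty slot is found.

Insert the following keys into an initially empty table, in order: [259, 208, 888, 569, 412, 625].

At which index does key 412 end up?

259 hashes to 4; slot 4 is free → place at 4.
208 hashes to 4; 4 taken → place at 5.
888 hashes to 4; 4,5 taken → place at 6.
569 hashes to 8; slot 8 is free → place at 8.
412 hashes to 4; 4,5,6 taken → place at 7.
625 hashes to 13; slot 13 is free → place at 13.
Table: [—, —, —, —, 259, 208, 888, 412, 569, —, —, —, —, 625, —, —, —]

7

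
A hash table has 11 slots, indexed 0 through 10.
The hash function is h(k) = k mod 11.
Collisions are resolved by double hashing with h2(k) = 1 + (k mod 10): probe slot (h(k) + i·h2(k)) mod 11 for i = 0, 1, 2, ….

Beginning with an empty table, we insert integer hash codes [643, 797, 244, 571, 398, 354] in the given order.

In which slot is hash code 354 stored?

643 hashes to 5; slot 5 is free => place at 5.
797 hashes to 5, h2=8; 5 taken => place at 2.
244 hashes to 2, h2=5; 2 taken => place at 7.
571 hashes to 10; slot 10 is free => place at 10.
398 hashes to 2, h2=9; 2 taken => place at 0.
354 hashes to 2, h2=5; 2,7 taken => place at 1.
Table: [398, 354, 797, ., ., 643, ., 244, ., ., 571]

1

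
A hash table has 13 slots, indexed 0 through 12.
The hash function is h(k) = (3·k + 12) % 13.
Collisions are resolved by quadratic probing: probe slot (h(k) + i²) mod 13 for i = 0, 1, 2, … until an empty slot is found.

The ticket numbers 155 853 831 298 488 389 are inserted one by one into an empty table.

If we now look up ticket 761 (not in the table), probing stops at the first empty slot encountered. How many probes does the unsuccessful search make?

Insert 155: h=9, slot 9 empty -> index 9.
Insert 853: h=10, slot 10 empty -> index 10.
Insert 831: h=9, slots 9,10 occupied -> index 0.
Insert 298: h=9, slots 9,10,0 occupied -> index 5.
Insert 488: h=7, slot 7 empty -> index 7.
Insert 389: h=9, slots 9,10,0,5 occupied -> index 12.
Table: [831, -, -, -, -, 298, -, 488, -, 155, 853, -, 389]
Lookup 761: h=7, probe 7,8 → slot 8 empty, not found.

2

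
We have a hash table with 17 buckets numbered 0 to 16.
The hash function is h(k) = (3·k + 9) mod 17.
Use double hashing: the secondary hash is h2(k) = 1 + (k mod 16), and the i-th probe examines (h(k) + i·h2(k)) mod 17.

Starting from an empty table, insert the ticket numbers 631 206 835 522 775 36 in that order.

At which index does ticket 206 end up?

13

Insert 631: h=15, slot 15 empty → index 15.
Insert 206: h=15, h2=15, slot 15 occupied → index 13.
Insert 835: h=15, h2=4, slot 15 occupied → index 2.
Insert 522: h=11, slot 11 empty → index 11.
Insert 775: h=5, slot 5 empty → index 5.
Insert 36: h=15, h2=5, slot 15 occupied → index 3.
Table: [∅, ∅, 835, 36, ∅, 775, ∅, ∅, ∅, ∅, ∅, 522, ∅, 206, ∅, 631, ∅]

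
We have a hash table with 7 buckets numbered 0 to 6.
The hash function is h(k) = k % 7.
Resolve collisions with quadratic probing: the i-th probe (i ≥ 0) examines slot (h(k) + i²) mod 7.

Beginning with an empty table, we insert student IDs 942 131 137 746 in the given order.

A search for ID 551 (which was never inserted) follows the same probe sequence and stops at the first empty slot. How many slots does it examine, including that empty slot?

Insert 942: h=4, slot 4 empty => index 4.
Insert 131: h=5, slot 5 empty => index 5.
Insert 137: h=4, slots 4,5 occupied => index 1.
Insert 746: h=4, slots 4,5,1 occupied => index 6.
Table: [_, 137, _, _, 942, 131, 746]
Lookup 551: h=5, probe 5,6,2 → slot 2 empty, not found.

3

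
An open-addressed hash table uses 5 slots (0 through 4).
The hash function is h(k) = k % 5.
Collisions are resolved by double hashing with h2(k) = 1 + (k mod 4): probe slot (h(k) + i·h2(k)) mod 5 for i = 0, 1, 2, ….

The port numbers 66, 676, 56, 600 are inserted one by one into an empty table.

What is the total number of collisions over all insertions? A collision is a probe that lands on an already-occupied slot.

66: h=1 -> slot 1
676: h=1, h2=1, probe 1,2 -> slot 2
56: h=1, h2=1, probe 1,2,3 -> slot 3
600: h=0 -> slot 0
Table: [600, 66, 676, 56, _]

3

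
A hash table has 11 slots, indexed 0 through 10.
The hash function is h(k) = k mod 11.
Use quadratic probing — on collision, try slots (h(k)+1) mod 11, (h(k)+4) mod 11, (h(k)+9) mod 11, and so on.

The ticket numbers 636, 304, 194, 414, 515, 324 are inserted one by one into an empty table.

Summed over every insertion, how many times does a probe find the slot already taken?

Insert 636: h=9, slot 9 empty => index 9.
Insert 304: h=7, slot 7 empty => index 7.
Insert 194: h=7, slot 7 occupied => index 8.
Insert 414: h=7, slots 7,8 occupied => index 0.
Insert 515: h=9, slot 9 occupied => index 10.
Insert 324: h=5, slot 5 empty => index 5.
Table: [414, _, _, _, _, 324, _, 304, 194, 636, 515]

4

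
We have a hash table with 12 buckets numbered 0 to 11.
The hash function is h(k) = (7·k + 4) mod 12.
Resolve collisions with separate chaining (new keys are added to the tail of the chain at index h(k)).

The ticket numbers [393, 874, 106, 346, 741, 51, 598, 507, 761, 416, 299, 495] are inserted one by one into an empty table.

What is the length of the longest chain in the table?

4

Insert 393: h=7, bucket 7 empty -> new chain.
Insert 874: h=2, bucket 2 empty -> new chain.
Insert 106: h=2, bucket 2 nonempty -> append to chain.
Insert 346: h=2, bucket 2 nonempty -> append to chain.
Insert 741: h=7, bucket 7 nonempty -> append to chain.
Insert 51: h=1, bucket 1 empty -> new chain.
Insert 598: h=2, bucket 2 nonempty -> append to chain.
Insert 507: h=1, bucket 1 nonempty -> append to chain.
Insert 761: h=3, bucket 3 empty -> new chain.
Insert 416: h=0, bucket 0 empty -> new chain.
Insert 299: h=9, bucket 9 empty -> new chain.
Insert 495: h=1, bucket 1 nonempty -> append to chain.
Final buckets:
0: 416
1: 51 -> 507 -> 495
2: 874 -> 106 -> 346 -> 598
3: 761
4: .
5: .
6: .
7: 393 -> 741
8: .
9: 299
10: .
11: .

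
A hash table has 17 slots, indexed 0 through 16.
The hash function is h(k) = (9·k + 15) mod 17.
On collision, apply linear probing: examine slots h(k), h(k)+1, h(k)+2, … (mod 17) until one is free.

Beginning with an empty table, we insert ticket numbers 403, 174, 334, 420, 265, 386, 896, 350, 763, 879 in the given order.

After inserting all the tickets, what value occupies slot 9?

879

403: h=4 -> slot 4
174: h=0 -> slot 0
334: h=12 -> slot 12
420: h=4, probe 4,5 -> slot 5
265: h=3 -> slot 3
386: h=4, probe 4,5,6 -> slot 6
896: h=4, probe 4,5,6,7 -> slot 7
350: h=3, probe 3,4,5,6,7,8 -> slot 8
763: h=14 -> slot 14
879: h=4, probe 4,5,6,7,8,9 -> slot 9
Table: [174, ., ., 265, 403, 420, 386, 896, 350, 879, ., ., 334, ., 763, ., .]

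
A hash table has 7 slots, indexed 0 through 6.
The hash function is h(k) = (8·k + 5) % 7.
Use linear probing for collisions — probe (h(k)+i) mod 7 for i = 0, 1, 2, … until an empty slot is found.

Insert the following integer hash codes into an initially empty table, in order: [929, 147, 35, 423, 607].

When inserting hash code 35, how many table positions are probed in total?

Insert 929: h=3, slot 3 empty -> index 3.
Insert 147: h=5, slot 5 empty -> index 5.
Insert 35: h=5, slot 5 occupied -> index 6.
Insert 423: h=1, slot 1 empty -> index 1.
Insert 607: h=3, slot 3 occupied -> index 4.
Table: [—, 423, —, 929, 607, 147, 35]

2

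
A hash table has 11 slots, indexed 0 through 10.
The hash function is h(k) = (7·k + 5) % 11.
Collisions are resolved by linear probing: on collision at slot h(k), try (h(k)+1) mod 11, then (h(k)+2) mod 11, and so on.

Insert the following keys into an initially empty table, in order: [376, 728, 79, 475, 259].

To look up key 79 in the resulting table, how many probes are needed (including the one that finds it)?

3

376 hashes to 8; slot 8 is free → place at 8.
728 hashes to 8; 8 taken → place at 9.
79 hashes to 8; 8,9 taken → place at 10.
475 hashes to 8; 8,9,10 taken → place at 0.
259 hashes to 3; slot 3 is free → place at 3.
Table: [475, _, _, 259, _, _, _, _, 376, 728, 79]
Lookup 79: h=8, probe 8,9,10 → found at 10.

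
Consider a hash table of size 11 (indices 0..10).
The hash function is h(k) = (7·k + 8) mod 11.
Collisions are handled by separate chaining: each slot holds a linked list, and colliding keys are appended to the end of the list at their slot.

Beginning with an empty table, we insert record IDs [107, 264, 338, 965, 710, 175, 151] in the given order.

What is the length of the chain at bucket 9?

4

107 -> bucket 9
264 -> bucket 8
338 -> bucket 9 (collision)
965 -> bucket 9 (collision)
710 -> bucket 6
175 -> bucket 1
151 -> bucket 9 (collision)
Final buckets:
0: _
1: 175
2: _
3: _
4: _
5: _
6: 710
7: _
8: 264
9: 107 -> 338 -> 965 -> 151
10: _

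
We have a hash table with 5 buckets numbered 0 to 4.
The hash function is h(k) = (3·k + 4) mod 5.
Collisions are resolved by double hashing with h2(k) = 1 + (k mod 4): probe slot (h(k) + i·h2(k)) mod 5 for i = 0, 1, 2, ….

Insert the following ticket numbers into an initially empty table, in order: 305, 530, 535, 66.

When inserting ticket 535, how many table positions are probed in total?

2

Insert 305: h=4, slot 4 empty → index 4.
Insert 530: h=4, h2=3, slot 4 occupied → index 2.
Insert 535: h=4, h2=4, slot 4 occupied → index 3.
Insert 66: h=2, h2=3, slot 2 occupied → index 0.
Table: [66, -, 530, 535, 305]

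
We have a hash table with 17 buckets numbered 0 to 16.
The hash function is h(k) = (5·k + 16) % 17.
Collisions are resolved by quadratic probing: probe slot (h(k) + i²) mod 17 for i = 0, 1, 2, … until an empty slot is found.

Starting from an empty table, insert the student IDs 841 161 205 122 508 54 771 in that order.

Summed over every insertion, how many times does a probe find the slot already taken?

841 hashes to 5; slot 5 is free -> place at 5.
161 hashes to 5; 5 taken -> place at 6.
205 hashes to 4; slot 4 is free -> place at 4.
122 hashes to 14; slot 14 is free -> place at 14.
508 hashes to 6; 6 taken -> place at 7.
54 hashes to 14; 14 taken -> place at 15.
771 hashes to 12; slot 12 is free -> place at 12.
Table: [—, —, —, —, 205, 841, 161, 508, —, —, —, —, 771, —, 122, 54, —]

3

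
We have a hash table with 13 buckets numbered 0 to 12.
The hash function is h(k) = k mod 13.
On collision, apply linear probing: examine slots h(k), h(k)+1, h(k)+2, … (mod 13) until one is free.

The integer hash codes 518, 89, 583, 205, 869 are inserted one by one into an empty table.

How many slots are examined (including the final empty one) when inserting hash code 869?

4

518: h=11 -> slot 11
89: h=11, probe 11,12 -> slot 12
583: h=11, probe 11,12,0 -> slot 0
205: h=10 -> slot 10
869: h=11, probe 11,12,0,1 -> slot 1
Table: [583, 869, ., ., ., ., ., ., ., ., 205, 518, 89]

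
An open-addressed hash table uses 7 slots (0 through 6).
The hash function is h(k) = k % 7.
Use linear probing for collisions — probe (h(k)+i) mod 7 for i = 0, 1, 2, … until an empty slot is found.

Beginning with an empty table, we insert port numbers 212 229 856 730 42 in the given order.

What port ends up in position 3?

212: h=2 → slot 2
229: h=5 → slot 5
856: h=2, probe 2,3 → slot 3
730: h=2, probe 2,3,4 → slot 4
42: h=0 → slot 0
Table: [42, _, 212, 856, 730, 229, _]

856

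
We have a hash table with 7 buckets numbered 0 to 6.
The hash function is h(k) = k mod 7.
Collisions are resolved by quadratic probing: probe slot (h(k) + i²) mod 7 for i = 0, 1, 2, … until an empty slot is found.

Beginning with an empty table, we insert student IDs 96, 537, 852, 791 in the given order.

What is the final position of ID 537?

96: h=5 => slot 5
537: h=5, probe 5,6 => slot 6
852: h=5, probe 5,6,2 => slot 2
791: h=0 => slot 0
Table: [791, —, 852, —, —, 96, 537]

6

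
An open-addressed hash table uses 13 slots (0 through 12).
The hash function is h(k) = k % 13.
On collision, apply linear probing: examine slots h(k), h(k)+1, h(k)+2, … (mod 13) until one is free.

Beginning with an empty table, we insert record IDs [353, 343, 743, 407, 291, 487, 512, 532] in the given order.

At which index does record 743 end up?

3

353: h=2 → slot 2
343: h=5 → slot 5
743: h=2, probe 2,3 → slot 3
407: h=4 → slot 4
291: h=5, probe 5,6 → slot 6
487: h=6, probe 6,7 → slot 7
512: h=5, probe 5,6,7,8 → slot 8
532: h=12 → slot 12
Table: [., ., 353, 743, 407, 343, 291, 487, 512, ., ., ., 532]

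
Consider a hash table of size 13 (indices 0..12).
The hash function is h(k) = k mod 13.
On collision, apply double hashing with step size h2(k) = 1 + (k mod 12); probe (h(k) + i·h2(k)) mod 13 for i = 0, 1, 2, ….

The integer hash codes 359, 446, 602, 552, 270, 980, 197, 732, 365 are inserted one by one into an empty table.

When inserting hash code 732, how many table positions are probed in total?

6

Insert 359: h=8, slot 8 empty -> index 8.
Insert 446: h=4, slot 4 empty -> index 4.
Insert 602: h=4, h2=3, slot 4 occupied -> index 7.
Insert 552: h=6, slot 6 empty -> index 6.
Insert 270: h=10, slot 10 empty -> index 10.
Insert 980: h=5, slot 5 empty -> index 5.
Insert 197: h=2, slot 2 empty -> index 2.
Insert 732: h=4, h2=1, slots 4,5,6,7,8 occupied -> index 9.
Insert 365: h=1, slot 1 empty -> index 1.
Table: [_, 365, 197, _, 446, 980, 552, 602, 359, 732, 270, _, _]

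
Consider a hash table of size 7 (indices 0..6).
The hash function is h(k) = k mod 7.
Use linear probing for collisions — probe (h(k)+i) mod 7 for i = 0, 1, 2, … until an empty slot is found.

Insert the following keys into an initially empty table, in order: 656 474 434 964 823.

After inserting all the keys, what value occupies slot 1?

656 hashes to 5; slot 5 is free => place at 5.
474 hashes to 5; 5 taken => place at 6.
434 hashes to 0; slot 0 is free => place at 0.
964 hashes to 5; 5,6,0 taken => place at 1.
823 hashes to 4; slot 4 is free => place at 4.
Table: [434, 964, -, -, 823, 656, 474]

964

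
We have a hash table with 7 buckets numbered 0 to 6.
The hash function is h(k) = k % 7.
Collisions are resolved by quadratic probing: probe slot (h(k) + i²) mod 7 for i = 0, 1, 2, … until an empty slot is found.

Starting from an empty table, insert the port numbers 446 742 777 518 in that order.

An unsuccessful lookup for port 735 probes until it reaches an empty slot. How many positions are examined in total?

446: h=5 => slot 5
742: h=0 => slot 0
777: h=0, probe 0,1 => slot 1
518: h=0, probe 0,1,4 => slot 4
Table: [742, 777, -, -, 518, 446, -]
Lookup 735: h=0, probe 0,1,4,2 → slot 2 empty, not found.

4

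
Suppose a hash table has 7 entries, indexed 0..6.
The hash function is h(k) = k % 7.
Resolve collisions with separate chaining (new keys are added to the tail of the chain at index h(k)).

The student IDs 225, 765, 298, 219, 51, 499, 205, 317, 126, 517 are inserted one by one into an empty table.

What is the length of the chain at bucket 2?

Insert 225: h=1, bucket 1 empty → new chain.
Insert 765: h=2, bucket 2 empty → new chain.
Insert 298: h=4, bucket 4 empty → new chain.
Insert 219: h=2, bucket 2 nonempty → append to chain.
Insert 51: h=2, bucket 2 nonempty → append to chain.
Insert 499: h=2, bucket 2 nonempty → append to chain.
Insert 205: h=2, bucket 2 nonempty → append to chain.
Insert 317: h=2, bucket 2 nonempty → append to chain.
Insert 126: h=0, bucket 0 empty → new chain.
Insert 517: h=6, bucket 6 empty → new chain.
Final buckets:
0: 126
1: 225
2: 765 -> 219 -> 51 -> 499 -> 205 -> 317
3: ∅
4: 298
5: ∅
6: 517

6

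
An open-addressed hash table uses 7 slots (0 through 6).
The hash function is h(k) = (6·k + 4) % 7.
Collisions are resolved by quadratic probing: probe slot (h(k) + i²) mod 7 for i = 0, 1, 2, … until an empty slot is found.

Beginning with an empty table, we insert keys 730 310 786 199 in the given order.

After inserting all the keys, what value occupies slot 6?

786

730: h=2 → slot 2
310: h=2, probe 2,3 → slot 3
786: h=2, probe 2,3,6 → slot 6
199: h=1 → slot 1
Table: [., 199, 730, 310, ., ., 786]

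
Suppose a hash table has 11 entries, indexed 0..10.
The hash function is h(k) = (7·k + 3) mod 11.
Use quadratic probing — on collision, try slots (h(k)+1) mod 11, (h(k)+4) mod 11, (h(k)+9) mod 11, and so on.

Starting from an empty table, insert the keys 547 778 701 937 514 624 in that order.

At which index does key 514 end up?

547: h=4 -> slot 4
778: h=4, probe 4,5 -> slot 5
701: h=4, probe 4,5,8 -> slot 8
937: h=6 -> slot 6
514: h=4, probe 4,5,8,2 -> slot 2
624: h=4, probe 4,5,8,2,9 -> slot 9
Table: [-, -, 514, -, 547, 778, 937, -, 701, 624, -]

2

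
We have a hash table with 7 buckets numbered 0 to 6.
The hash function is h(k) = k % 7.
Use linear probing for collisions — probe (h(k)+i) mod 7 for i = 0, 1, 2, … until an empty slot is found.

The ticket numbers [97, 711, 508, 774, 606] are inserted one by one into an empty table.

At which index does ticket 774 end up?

97 hashes to 6; slot 6 is free → place at 6.
711 hashes to 4; slot 4 is free → place at 4.
508 hashes to 4; 4 taken → place at 5.
774 hashes to 4; 4,5,6 taken → place at 0.
606 hashes to 4; 4,5,6,0 taken → place at 1.
Table: [774, 606, -, -, 711, 508, 97]

0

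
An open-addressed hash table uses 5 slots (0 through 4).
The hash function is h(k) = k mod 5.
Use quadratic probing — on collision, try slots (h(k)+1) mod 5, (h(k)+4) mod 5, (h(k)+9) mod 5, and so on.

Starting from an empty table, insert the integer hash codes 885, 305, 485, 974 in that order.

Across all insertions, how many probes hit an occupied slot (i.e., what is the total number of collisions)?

5

885 hashes to 0; slot 0 is free → place at 0.
305 hashes to 0; 0 taken → place at 1.
485 hashes to 0; 0,1 taken → place at 4.
974 hashes to 4; 4,0 taken → place at 3.
Table: [885, 305, —, 974, 485]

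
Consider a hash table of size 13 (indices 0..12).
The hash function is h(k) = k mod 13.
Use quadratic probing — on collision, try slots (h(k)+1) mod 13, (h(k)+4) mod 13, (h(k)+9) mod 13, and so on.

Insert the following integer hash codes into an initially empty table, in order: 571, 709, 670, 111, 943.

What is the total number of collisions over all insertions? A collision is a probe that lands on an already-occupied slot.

571 hashes to 12; slot 12 is free → place at 12.
709 hashes to 7; slot 7 is free → place at 7.
670 hashes to 7; 7 taken → place at 8.
111 hashes to 7; 7,8 taken → place at 11.
943 hashes to 7; 7,8,11 taken → place at 3.
Table: [-, -, -, 943, -, -, -, 709, 670, -, -, 111, 571]

6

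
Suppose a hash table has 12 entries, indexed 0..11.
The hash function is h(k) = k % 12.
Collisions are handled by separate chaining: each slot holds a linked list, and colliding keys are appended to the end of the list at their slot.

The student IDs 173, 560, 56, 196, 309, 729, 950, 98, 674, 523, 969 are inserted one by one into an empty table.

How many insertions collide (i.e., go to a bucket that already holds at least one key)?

Insert 173: h=5, bucket 5 empty → new chain.
Insert 560: h=8, bucket 8 empty → new chain.
Insert 56: h=8, bucket 8 nonempty → append to chain.
Insert 196: h=4, bucket 4 empty → new chain.
Insert 309: h=9, bucket 9 empty → new chain.
Insert 729: h=9, bucket 9 nonempty → append to chain.
Insert 950: h=2, bucket 2 empty → new chain.
Insert 98: h=2, bucket 2 nonempty → append to chain.
Insert 674: h=2, bucket 2 nonempty → append to chain.
Insert 523: h=7, bucket 7 empty → new chain.
Insert 969: h=9, bucket 9 nonempty → append to chain.
Final buckets:
0: -
1: -
2: 950 -> 98 -> 674
3: -
4: 196
5: 173
6: -
7: 523
8: 560 -> 56
9: 309 -> 729 -> 969
10: -
11: -

5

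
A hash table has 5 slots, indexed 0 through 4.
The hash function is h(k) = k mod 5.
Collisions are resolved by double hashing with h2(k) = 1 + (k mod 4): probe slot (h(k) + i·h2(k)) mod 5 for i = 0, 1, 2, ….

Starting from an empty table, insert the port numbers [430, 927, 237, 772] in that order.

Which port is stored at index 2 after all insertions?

Insert 430: h=0, slot 0 empty -> index 0.
Insert 927: h=2, slot 2 empty -> index 2.
Insert 237: h=2, h2=2, slot 2 occupied -> index 4.
Insert 772: h=2, h2=1, slot 2 occupied -> index 3.
Table: [430, ∅, 927, 772, 237]

927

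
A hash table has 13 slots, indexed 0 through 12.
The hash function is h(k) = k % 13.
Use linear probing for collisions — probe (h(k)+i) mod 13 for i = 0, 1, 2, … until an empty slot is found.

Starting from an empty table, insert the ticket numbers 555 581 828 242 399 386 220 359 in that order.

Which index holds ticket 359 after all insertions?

2

555: h=9 -> slot 9
581: h=9, probe 9,10 -> slot 10
828: h=9, probe 9,10,11 -> slot 11
242: h=8 -> slot 8
399: h=9, probe 9,10,11,12 -> slot 12
386: h=9, probe 9,10,11,12,0 -> slot 0
220: h=12, probe 12,0,1 -> slot 1
359: h=8, probe 8,9,10,11,12,0,1,2 -> slot 2
Table: [386, 220, 359, _, _, _, _, _, 242, 555, 581, 828, 399]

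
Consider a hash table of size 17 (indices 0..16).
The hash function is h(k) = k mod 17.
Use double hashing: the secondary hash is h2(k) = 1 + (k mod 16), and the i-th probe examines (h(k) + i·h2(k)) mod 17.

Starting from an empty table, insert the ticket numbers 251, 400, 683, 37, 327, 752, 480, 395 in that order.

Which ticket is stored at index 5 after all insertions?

752

251 hashes to 13; slot 13 is free → place at 13.
400 hashes to 9; slot 9 is free → place at 9.
683 hashes to 3; slot 3 is free → place at 3.
37 hashes to 3, h2=6; 3,9 taken → place at 15.
327 hashes to 4; slot 4 is free → place at 4.
752 hashes to 4, h2=1; 4 taken → place at 5.
480 hashes to 4, h2=1; 4,5 taken → place at 6.
395 hashes to 4, h2=12; 4 taken → place at 16.
Table: [—, —, —, 683, 327, 752, 480, —, —, 400, —, —, —, 251, —, 37, 395]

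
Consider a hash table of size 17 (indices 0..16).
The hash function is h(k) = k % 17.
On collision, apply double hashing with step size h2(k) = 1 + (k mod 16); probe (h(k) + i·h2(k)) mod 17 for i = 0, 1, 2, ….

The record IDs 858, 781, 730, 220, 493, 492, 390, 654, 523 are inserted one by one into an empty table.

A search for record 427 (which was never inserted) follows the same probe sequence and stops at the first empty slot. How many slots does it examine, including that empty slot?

2

Insert 858: h=8, slot 8 empty -> index 8.
Insert 781: h=16, slot 16 empty -> index 16.
Insert 730: h=16, h2=11, slot 16 occupied -> index 10.
Insert 220: h=16, h2=13, slot 16 occupied -> index 12.
Insert 493: h=0, slot 0 empty -> index 0.
Insert 492: h=16, h2=13, slots 16,12,8 occupied -> index 4.
Insert 390: h=16, h2=7, slot 16 occupied -> index 6.
Insert 654: h=8, h2=15, slots 8,6,4 occupied -> index 2.
Insert 523: h=13, slot 13 empty -> index 13.
Table: [493, ∅, 654, ∅, 492, ∅, 390, ∅, 858, ∅, 730, ∅, 220, 523, ∅, ∅, 781]
Lookup 427: h=2, h2=12, probe 2,14 → slot 14 empty, not found.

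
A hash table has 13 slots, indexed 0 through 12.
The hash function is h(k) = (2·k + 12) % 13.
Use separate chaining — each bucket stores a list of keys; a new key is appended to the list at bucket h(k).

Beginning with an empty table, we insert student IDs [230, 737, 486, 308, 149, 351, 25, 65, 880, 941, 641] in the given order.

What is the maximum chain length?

4

230 -> bucket 4
737 -> bucket 4 (collision)
486 -> bucket 9
308 -> bucket 4 (collision)
149 -> bucket 11
351 -> bucket 12
25 -> bucket 10
65 -> bucket 12 (collision)
880 -> bucket 4 (collision)
941 -> bucket 9 (collision)
641 -> bucket 7
Final buckets:
0: ∅
1: ∅
2: ∅
3: ∅
4: 230 -> 737 -> 308 -> 880
5: ∅
6: ∅
7: 641
8: ∅
9: 486 -> 941
10: 25
11: 149
12: 351 -> 65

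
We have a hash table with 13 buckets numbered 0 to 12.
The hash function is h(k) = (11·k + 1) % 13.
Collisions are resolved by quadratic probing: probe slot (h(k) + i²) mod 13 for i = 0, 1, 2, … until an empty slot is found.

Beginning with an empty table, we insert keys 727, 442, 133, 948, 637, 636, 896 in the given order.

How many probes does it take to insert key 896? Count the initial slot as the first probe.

Insert 727: h=3, slot 3 empty -> index 3.
Insert 442: h=1, slot 1 empty -> index 1.
Insert 133: h=8, slot 8 empty -> index 8.
Insert 948: h=3, slot 3 occupied -> index 4.
Insert 637: h=1, slot 1 occupied -> index 2.
Insert 636: h=3, slots 3,4 occupied -> index 7.
Insert 896: h=3, slots 3,4,7 occupied -> index 12.
Table: [., 442, 637, 727, 948, ., ., 636, 133, ., ., ., 896]

4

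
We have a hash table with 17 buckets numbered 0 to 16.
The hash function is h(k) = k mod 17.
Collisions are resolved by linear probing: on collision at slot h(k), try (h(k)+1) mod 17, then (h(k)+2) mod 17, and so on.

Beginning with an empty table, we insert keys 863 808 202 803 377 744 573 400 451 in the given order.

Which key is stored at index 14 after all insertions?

744

863: h=13 => slot 13
808: h=9 => slot 9
202: h=15 => slot 15
803: h=4 => slot 4
377: h=3 => slot 3
744: h=13, probe 13,14 => slot 14
573: h=12 => slot 12
400: h=9, probe 9,10 => slot 10
451: h=9, probe 9,10,11 => slot 11
Table: [-, -, -, 377, 803, -, -, -, -, 808, 400, 451, 573, 863, 744, 202, -]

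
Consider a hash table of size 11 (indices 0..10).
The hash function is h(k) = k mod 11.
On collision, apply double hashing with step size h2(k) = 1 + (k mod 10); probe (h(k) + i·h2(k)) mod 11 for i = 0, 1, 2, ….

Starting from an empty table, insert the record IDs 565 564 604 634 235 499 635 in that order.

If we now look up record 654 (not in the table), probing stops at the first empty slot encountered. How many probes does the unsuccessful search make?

4

Insert 565: h=4, slot 4 empty => index 4.
Insert 564: h=3, slot 3 empty => index 3.
Insert 604: h=10, slot 10 empty => index 10.
Insert 634: h=7, slot 7 empty => index 7.
Insert 235: h=4, h2=6, slots 4,10 occupied => index 5.
Insert 499: h=4, h2=10, slots 4,3 occupied => index 2.
Insert 635: h=8, slot 8 empty => index 8.
Table: [., ., 499, 564, 565, 235, ., 634, 635, ., 604]
Lookup 654: h=5, h2=5, probe 5,10,4,9 → slot 9 empty, not found.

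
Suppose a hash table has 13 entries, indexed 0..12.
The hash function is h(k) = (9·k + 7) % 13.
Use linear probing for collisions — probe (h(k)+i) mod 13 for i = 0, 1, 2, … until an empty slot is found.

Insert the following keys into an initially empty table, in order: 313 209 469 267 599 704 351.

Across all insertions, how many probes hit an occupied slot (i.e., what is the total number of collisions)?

9

313: h=3 -> slot 3
209: h=3, probe 3,4 -> slot 4
469: h=3, probe 3,4,5 -> slot 5
267: h=5, probe 5,6 -> slot 6
599: h=3, probe 3,4,5,6,7 -> slot 7
704: h=12 -> slot 12
351: h=7, probe 7,8 -> slot 8
Table: [∅, ∅, ∅, 313, 209, 469, 267, 599, 351, ∅, ∅, ∅, 704]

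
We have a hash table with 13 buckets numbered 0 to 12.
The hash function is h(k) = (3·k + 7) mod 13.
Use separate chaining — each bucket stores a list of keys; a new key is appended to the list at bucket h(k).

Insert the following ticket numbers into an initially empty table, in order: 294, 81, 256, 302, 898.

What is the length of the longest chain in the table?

2

Insert 294: h=5, bucket 5 empty -> new chain.
Insert 81: h=3, bucket 3 empty -> new chain.
Insert 256: h=8, bucket 8 empty -> new chain.
Insert 302: h=3, bucket 3 nonempty -> append to chain.
Insert 898: h=10, bucket 10 empty -> new chain.
Final buckets:
0: .
1: .
2: .
3: 81 -> 302
4: .
5: 294
6: .
7: .
8: 256
9: .
10: 898
11: .
12: .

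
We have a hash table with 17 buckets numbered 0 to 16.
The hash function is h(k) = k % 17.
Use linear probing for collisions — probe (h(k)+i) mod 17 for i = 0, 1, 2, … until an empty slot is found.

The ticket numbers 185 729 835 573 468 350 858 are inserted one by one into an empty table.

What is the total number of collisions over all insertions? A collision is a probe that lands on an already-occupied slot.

1

185 hashes to 15; slot 15 is free -> place at 15.
729 hashes to 15; 15 taken -> place at 16.
835 hashes to 2; slot 2 is free -> place at 2.
573 hashes to 12; slot 12 is free -> place at 12.
468 hashes to 9; slot 9 is free -> place at 9.
350 hashes to 10; slot 10 is free -> place at 10.
858 hashes to 8; slot 8 is free -> place at 8.
Table: [-, -, 835, -, -, -, -, -, 858, 468, 350, -, 573, -, -, 185, 729]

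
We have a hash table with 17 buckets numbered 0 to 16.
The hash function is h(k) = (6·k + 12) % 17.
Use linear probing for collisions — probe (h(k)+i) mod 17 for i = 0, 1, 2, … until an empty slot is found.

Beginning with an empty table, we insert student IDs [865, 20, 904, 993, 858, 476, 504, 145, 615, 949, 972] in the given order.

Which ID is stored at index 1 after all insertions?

Insert 865: h=0, slot 0 empty → index 0.
Insert 20: h=13, slot 13 empty → index 13.
Insert 904: h=13, slot 13 occupied → index 14.
Insert 993: h=3, slot 3 empty → index 3.
Insert 858: h=9, slot 9 empty → index 9.
Insert 476: h=12, slot 12 empty → index 12.
Insert 504: h=10, slot 10 empty → index 10.
Insert 145: h=15, slot 15 empty → index 15.
Insert 615: h=13, slots 13,14,15 occupied → index 16.
Insert 949: h=11, slot 11 empty → index 11.
Insert 972: h=13, slots 13,14,15,16,0 occupied → index 1.
Table: [865, 972, ., 993, ., ., ., ., ., 858, 504, 949, 476, 20, 904, 145, 615]

972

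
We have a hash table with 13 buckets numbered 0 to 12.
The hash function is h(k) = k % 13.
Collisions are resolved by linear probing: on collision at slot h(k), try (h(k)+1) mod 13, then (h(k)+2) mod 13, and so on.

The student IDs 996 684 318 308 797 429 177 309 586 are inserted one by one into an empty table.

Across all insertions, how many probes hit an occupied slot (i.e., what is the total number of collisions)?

Insert 996: h=8, slot 8 empty -> index 8.
Insert 684: h=8, slot 8 occupied -> index 9.
Insert 318: h=6, slot 6 empty -> index 6.
Insert 308: h=9, slot 9 occupied -> index 10.
Insert 797: h=4, slot 4 empty -> index 4.
Insert 429: h=0, slot 0 empty -> index 0.
Insert 177: h=8, slots 8,9,10 occupied -> index 11.
Insert 309: h=10, slots 10,11 occupied -> index 12.
Insert 586: h=1, slot 1 empty -> index 1.
Table: [429, 586, —, —, 797, —, 318, —, 996, 684, 308, 177, 309]

7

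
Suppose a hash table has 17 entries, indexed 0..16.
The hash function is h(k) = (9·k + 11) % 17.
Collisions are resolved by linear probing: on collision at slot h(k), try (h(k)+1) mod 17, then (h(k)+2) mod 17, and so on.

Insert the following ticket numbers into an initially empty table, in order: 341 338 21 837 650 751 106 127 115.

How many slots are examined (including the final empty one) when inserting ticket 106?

4

341 hashes to 3; slot 3 is free -> place at 3.
338 hashes to 10; slot 10 is free -> place at 10.
21 hashes to 13; slot 13 is free -> place at 13.
837 hashes to 13; 13 taken -> place at 14.
650 hashes to 13; 13,14 taken -> place at 15.
751 hashes to 4; slot 4 is free -> place at 4.
106 hashes to 13; 13,14,15 taken -> place at 16.
127 hashes to 15; 15,16 taken -> place at 0.
115 hashes to 9; slot 9 is free -> place at 9.
Table: [127, ., ., 341, 751, ., ., ., ., 115, 338, ., ., 21, 837, 650, 106]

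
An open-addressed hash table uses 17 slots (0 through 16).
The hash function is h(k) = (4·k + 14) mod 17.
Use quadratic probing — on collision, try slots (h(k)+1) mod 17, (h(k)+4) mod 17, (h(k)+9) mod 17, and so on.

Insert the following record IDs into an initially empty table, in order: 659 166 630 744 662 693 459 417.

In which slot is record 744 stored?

659 hashes to 15; slot 15 is free => place at 15.
166 hashes to 15; 15 taken => place at 16.
630 hashes to 1; slot 1 is free => place at 1.
744 hashes to 15; 15,16 taken => place at 2.
662 hashes to 10; slot 10 is free => place at 10.
693 hashes to 15; 15,16,2 taken => place at 7.
459 hashes to 14; slot 14 is free => place at 14.
417 hashes to 16; 16 taken => place at 0.
Table: [417, 630, 744, ∅, ∅, ∅, ∅, 693, ∅, ∅, 662, ∅, ∅, ∅, 459, 659, 166]

2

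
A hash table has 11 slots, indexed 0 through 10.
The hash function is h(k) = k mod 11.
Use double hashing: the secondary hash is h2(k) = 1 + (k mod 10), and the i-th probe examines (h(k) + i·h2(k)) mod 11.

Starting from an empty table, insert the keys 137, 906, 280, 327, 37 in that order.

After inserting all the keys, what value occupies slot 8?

137: h=5 => slot 5
906: h=4 => slot 4
280: h=5, h2=1, probe 5,6 => slot 6
327: h=8 => slot 8
37: h=4, h2=8, probe 4,1 => slot 1
Table: [—, 37, —, —, 906, 137, 280, —, 327, —, —]

327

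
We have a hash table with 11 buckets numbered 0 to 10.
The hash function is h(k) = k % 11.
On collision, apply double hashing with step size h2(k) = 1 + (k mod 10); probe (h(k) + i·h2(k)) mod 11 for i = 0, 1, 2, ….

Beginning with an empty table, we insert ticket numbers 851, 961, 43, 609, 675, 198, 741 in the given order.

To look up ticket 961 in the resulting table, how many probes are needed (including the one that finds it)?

2

851: h=4 -> slot 4
961: h=4, h2=2, probe 4,6 -> slot 6
43: h=10 -> slot 10
609: h=4, h2=10, probe 4,3 -> slot 3
675: h=4, h2=6, probe 4,10,5 -> slot 5
198: h=0 -> slot 0
741: h=4, h2=2, probe 4,6,8 -> slot 8
Table: [198, —, —, 609, 851, 675, 961, —, 741, —, 43]
Lookup 961: h=4, h2=2, probe 4,6 → found at 6.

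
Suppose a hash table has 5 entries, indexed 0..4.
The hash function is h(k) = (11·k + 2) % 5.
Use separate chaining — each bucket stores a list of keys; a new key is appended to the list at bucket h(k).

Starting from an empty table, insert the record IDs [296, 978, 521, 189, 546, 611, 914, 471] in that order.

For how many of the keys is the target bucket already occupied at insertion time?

5

296 -> bucket 3
978 -> bucket 0
521 -> bucket 3 (collision)
189 -> bucket 1
546 -> bucket 3 (collision)
611 -> bucket 3 (collision)
914 -> bucket 1 (collision)
471 -> bucket 3 (collision)
Final buckets:
0: 978
1: 189 -> 914
2: _
3: 296 -> 521 -> 546 -> 611 -> 471
4: _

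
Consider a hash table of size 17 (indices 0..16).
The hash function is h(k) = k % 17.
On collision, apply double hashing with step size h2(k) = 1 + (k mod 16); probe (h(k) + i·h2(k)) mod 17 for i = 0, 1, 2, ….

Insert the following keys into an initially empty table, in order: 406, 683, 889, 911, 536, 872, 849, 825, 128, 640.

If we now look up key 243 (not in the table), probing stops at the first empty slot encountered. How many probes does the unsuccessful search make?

406: h=15 => slot 15
683: h=3 => slot 3
889: h=5 => slot 5
911: h=10 => slot 10
536: h=9 => slot 9
872: h=5, h2=9, probe 5,14 => slot 14
849: h=16 => slot 16
825: h=9, h2=10, probe 9,2 => slot 2
128: h=9, h2=1, probe 9,10,11 => slot 11
640: h=11, h2=1, probe 11,12 => slot 12
Table: [-, -, 825, 683, -, 889, -, -, -, 536, 911, 128, 640, -, 872, 406, 849]
Lookup 243: h=5, h2=4, probe 5,9,13 → slot 13 empty, not found.

3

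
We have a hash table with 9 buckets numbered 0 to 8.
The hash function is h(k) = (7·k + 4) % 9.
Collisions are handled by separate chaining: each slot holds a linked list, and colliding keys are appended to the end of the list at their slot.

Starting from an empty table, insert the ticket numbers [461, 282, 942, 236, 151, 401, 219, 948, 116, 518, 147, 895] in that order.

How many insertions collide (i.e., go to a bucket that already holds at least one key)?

461 → bucket 0
282 → bucket 7
942 → bucket 1
236 → bucket 0 (collision)
151 → bucket 8
401 → bucket 3
219 → bucket 7 (collision)
948 → bucket 7 (collision)
116 → bucket 6
518 → bucket 3 (collision)
147 → bucket 7 (collision)
895 → bucket 5
Final buckets:
0: 461 -> 236
1: 942
2: ∅
3: 401 -> 518
4: ∅
5: 895
6: 116
7: 282 -> 219 -> 948 -> 147
8: 151

5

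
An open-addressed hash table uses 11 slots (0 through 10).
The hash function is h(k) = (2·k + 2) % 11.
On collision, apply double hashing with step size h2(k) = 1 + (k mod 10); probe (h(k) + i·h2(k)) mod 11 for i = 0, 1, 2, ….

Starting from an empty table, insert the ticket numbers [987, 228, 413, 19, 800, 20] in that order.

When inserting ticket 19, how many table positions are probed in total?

987: h=7 → slot 7
228: h=7, h2=9, probe 7,5 → slot 5
413: h=3 → slot 3
19: h=7, h2=10, probe 7,6 → slot 6
800: h=7, h2=1, probe 7,8 → slot 8
20: h=9 → slot 9
Table: [-, -, -, 413, -, 228, 19, 987, 800, 20, -]

2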